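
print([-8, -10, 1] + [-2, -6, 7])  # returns [-8, -10, 1, -2, -6, 7]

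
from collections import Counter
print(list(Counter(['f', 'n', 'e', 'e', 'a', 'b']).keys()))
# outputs ['f', 'n', 'e', 'a', 'b']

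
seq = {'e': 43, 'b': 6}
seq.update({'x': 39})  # {'e': 43, 'b': 6, 'x': 39}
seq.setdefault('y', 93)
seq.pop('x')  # 39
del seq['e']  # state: {'b': 6, 'y': 93}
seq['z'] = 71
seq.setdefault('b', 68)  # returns 6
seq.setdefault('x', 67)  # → 67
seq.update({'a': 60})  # {'b': 6, 'y': 93, 'z': 71, 'x': 67, 'a': 60}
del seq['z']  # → {'b': 6, 'y': 93, 'x': 67, 'a': 60}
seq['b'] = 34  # {'b': 34, 'y': 93, 'x': 67, 'a': 60}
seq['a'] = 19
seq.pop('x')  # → 67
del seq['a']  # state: {'b': 34, 'y': 93}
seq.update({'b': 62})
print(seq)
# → {'b': 62, 'y': 93}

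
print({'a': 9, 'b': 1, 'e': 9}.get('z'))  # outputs None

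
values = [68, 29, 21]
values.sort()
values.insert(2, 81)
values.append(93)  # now [21, 29, 81, 68, 93]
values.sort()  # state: [21, 29, 68, 81, 93]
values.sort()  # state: [21, 29, 68, 81, 93]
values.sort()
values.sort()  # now [21, 29, 68, 81, 93]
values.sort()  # [21, 29, 68, 81, 93]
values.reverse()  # [93, 81, 68, 29, 21]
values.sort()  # [21, 29, 68, 81, 93]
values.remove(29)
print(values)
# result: [21, 68, 81, 93]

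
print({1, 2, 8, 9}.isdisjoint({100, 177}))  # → True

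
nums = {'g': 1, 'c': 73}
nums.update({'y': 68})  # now {'g': 1, 'c': 73, 'y': 68}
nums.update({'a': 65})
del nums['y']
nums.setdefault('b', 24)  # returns 24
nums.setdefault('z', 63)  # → 63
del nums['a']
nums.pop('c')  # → 73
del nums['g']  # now {'b': 24, 'z': 63}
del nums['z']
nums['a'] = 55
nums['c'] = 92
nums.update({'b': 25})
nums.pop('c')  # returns 92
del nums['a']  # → {'b': 25}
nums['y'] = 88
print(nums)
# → {'b': 25, 'y': 88}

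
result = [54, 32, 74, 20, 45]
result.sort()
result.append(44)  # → [20, 32, 45, 54, 74, 44]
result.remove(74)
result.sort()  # [20, 32, 44, 45, 54]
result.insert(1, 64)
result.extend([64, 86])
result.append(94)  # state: [20, 64, 32, 44, 45, 54, 64, 86, 94]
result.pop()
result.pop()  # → 86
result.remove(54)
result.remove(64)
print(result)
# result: [20, 32, 44, 45, 64]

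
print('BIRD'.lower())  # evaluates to bird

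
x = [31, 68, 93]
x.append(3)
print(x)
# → [31, 68, 93, 3]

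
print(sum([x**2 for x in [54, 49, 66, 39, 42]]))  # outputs 12958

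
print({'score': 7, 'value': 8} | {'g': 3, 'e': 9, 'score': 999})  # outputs {'score': 999, 'value': 8, 'g': 3, 'e': 9}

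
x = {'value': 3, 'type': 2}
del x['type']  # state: {'value': 3}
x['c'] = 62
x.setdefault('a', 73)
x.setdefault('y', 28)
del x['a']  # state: {'value': 3, 'c': 62, 'y': 28}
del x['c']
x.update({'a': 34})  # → {'value': 3, 'y': 28, 'a': 34}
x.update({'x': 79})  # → {'value': 3, 'y': 28, 'a': 34, 'x': 79}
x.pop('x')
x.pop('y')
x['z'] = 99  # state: {'value': 3, 'a': 34, 'z': 99}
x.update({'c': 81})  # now {'value': 3, 'a': 34, 'z': 99, 'c': 81}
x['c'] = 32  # {'value': 3, 'a': 34, 'z': 99, 'c': 32}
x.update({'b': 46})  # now {'value': 3, 'a': 34, 'z': 99, 'c': 32, 'b': 46}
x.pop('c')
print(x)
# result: {'value': 3, 'a': 34, 'z': 99, 'b': 46}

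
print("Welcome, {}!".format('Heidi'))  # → Welcome, Heidi!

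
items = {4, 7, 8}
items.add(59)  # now {4, 7, 8, 59}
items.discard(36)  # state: {4, 7, 8, 59}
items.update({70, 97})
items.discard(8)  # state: {4, 7, 59, 70, 97}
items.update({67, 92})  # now {4, 7, 59, 67, 70, 92, 97}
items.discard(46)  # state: {4, 7, 59, 67, 70, 92, 97}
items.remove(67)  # {4, 7, 59, 70, 92, 97}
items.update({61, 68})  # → {4, 7, 59, 61, 68, 70, 92, 97}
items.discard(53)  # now {4, 7, 59, 61, 68, 70, 92, 97}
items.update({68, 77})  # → {4, 7, 59, 61, 68, 70, 77, 92, 97}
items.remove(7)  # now {4, 59, 61, 68, 70, 77, 92, 97}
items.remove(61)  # {4, 59, 68, 70, 77, 92, 97}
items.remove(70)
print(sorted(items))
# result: [4, 59, 68, 77, 92, 97]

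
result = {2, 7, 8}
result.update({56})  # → {2, 7, 8, 56}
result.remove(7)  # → {2, 8, 56}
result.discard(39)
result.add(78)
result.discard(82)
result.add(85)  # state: {2, 8, 56, 78, 85}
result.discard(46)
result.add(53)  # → {2, 8, 53, 56, 78, 85}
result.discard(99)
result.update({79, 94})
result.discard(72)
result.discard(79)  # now {2, 8, 53, 56, 78, 85, 94}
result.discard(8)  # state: {2, 53, 56, 78, 85, 94}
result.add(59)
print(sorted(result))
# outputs [2, 53, 56, 59, 78, 85, 94]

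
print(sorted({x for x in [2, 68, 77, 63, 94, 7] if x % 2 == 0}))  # [2, 68, 94]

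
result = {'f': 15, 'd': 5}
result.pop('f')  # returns 15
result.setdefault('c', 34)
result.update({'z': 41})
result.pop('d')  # 5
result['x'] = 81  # {'c': 34, 'z': 41, 'x': 81}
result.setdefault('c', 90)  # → 34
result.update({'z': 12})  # {'c': 34, 'z': 12, 'x': 81}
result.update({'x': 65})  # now {'c': 34, 'z': 12, 'x': 65}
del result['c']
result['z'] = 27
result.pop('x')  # 65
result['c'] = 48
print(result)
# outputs {'z': 27, 'c': 48}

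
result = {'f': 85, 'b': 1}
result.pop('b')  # 1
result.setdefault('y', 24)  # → 24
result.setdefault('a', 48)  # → 48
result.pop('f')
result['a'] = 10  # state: {'y': 24, 'a': 10}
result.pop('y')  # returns 24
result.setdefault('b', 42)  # 42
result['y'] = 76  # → {'a': 10, 'b': 42, 'y': 76}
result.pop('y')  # 76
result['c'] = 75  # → {'a': 10, 'b': 42, 'c': 75}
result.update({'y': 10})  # {'a': 10, 'b': 42, 'c': 75, 'y': 10}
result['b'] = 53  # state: {'a': 10, 'b': 53, 'c': 75, 'y': 10}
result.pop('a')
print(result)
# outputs {'b': 53, 'c': 75, 'y': 10}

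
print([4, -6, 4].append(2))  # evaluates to None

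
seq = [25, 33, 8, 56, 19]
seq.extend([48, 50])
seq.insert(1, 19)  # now [25, 19, 33, 8, 56, 19, 48, 50]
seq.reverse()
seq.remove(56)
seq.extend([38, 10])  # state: [50, 48, 19, 8, 33, 19, 25, 38, 10]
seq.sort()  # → [8, 10, 19, 19, 25, 33, 38, 48, 50]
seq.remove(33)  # [8, 10, 19, 19, 25, 38, 48, 50]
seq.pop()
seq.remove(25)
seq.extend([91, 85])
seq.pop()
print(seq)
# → [8, 10, 19, 19, 38, 48, 91]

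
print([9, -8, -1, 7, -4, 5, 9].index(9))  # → 0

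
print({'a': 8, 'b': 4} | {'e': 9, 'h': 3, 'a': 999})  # {'a': 999, 'b': 4, 'e': 9, 'h': 3}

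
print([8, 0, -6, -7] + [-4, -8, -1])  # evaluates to [8, 0, -6, -7, -4, -8, -1]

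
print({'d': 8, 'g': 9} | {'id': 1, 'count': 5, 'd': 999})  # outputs {'d': 999, 'g': 9, 'id': 1, 'count': 5}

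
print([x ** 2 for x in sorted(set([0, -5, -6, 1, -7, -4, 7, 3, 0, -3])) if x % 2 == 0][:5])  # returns [36, 16, 0]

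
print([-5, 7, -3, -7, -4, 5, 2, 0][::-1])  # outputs [0, 2, 5, -4, -7, -3, 7, -5]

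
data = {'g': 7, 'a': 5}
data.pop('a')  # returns 5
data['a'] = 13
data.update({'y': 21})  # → {'g': 7, 'a': 13, 'y': 21}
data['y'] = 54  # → {'g': 7, 'a': 13, 'y': 54}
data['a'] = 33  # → {'g': 7, 'a': 33, 'y': 54}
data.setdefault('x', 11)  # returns 11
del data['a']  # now {'g': 7, 'y': 54, 'x': 11}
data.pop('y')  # 54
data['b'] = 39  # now {'g': 7, 'x': 11, 'b': 39}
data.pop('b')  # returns 39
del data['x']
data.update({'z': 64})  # {'g': 7, 'z': 64}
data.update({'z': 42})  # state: {'g': 7, 'z': 42}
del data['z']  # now {'g': 7}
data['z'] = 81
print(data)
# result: {'g': 7, 'z': 81}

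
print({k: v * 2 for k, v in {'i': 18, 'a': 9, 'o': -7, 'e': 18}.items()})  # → {'i': 36, 'a': 18, 'o': -14, 'e': 36}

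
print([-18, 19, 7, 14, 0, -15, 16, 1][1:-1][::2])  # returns [19, 14, -15]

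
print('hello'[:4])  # hell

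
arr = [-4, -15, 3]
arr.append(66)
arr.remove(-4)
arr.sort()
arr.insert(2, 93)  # [-15, 3, 93, 66]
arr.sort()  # [-15, 3, 66, 93]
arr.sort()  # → [-15, 3, 66, 93]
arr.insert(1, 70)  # [-15, 70, 3, 66, 93]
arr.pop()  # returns 93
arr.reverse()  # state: [66, 3, 70, -15]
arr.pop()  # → -15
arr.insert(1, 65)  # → [66, 65, 3, 70]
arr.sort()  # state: [3, 65, 66, 70]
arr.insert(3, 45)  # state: [3, 65, 66, 45, 70]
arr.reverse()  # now [70, 45, 66, 65, 3]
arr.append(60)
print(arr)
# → [70, 45, 66, 65, 3, 60]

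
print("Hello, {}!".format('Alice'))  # Hello, Alice!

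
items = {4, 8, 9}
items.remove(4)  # {8, 9}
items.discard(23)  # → {8, 9}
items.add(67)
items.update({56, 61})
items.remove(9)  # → {8, 56, 61, 67}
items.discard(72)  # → {8, 56, 61, 67}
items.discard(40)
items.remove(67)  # {8, 56, 61}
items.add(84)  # {8, 56, 61, 84}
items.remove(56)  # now {8, 61, 84}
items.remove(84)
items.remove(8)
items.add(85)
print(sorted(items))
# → [61, 85]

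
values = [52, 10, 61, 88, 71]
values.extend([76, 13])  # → [52, 10, 61, 88, 71, 76, 13]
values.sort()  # [10, 13, 52, 61, 71, 76, 88]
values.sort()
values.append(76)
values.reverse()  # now [76, 88, 76, 71, 61, 52, 13, 10]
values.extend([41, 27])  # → [76, 88, 76, 71, 61, 52, 13, 10, 41, 27]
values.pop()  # 27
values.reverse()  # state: [41, 10, 13, 52, 61, 71, 76, 88, 76]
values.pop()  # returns 76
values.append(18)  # [41, 10, 13, 52, 61, 71, 76, 88, 18]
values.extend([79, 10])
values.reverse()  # [10, 79, 18, 88, 76, 71, 61, 52, 13, 10, 41]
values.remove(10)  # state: [79, 18, 88, 76, 71, 61, 52, 13, 10, 41]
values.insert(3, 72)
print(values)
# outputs [79, 18, 88, 72, 76, 71, 61, 52, 13, 10, 41]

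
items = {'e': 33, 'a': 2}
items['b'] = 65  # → {'e': 33, 'a': 2, 'b': 65}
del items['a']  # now {'e': 33, 'b': 65}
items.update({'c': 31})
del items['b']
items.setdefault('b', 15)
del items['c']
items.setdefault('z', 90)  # 90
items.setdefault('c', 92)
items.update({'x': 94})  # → {'e': 33, 'b': 15, 'z': 90, 'c': 92, 'x': 94}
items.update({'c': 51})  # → {'e': 33, 'b': 15, 'z': 90, 'c': 51, 'x': 94}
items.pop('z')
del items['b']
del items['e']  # {'c': 51, 'x': 94}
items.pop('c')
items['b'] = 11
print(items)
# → {'x': 94, 'b': 11}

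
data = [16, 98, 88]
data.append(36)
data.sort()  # [16, 36, 88, 98]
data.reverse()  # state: [98, 88, 36, 16]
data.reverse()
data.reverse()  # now [98, 88, 36, 16]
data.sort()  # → [16, 36, 88, 98]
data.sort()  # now [16, 36, 88, 98]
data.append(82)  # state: [16, 36, 88, 98, 82]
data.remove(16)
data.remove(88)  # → [36, 98, 82]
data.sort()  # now [36, 82, 98]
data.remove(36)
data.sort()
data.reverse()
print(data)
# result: [98, 82]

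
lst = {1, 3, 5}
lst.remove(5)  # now {1, 3}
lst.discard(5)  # {1, 3}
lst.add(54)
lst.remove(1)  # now {3, 54}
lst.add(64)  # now {3, 54, 64}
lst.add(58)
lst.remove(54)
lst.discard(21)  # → {3, 58, 64}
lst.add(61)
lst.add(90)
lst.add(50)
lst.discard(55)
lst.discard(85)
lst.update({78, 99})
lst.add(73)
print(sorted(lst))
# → [3, 50, 58, 61, 64, 73, 78, 90, 99]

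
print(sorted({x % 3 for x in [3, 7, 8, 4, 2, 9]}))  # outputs [0, 1, 2]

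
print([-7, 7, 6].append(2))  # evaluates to None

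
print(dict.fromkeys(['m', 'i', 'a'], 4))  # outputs {'m': 4, 'i': 4, 'a': 4}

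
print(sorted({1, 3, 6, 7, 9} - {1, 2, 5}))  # [3, 6, 7, 9]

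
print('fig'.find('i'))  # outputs 1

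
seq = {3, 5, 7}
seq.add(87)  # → {3, 5, 7, 87}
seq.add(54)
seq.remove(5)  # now {3, 7, 54, 87}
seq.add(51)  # {3, 7, 51, 54, 87}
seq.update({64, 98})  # {3, 7, 51, 54, 64, 87, 98}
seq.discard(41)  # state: {3, 7, 51, 54, 64, 87, 98}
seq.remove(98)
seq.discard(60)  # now {3, 7, 51, 54, 64, 87}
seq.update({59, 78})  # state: {3, 7, 51, 54, 59, 64, 78, 87}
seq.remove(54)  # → {3, 7, 51, 59, 64, 78, 87}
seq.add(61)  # {3, 7, 51, 59, 61, 64, 78, 87}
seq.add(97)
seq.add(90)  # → {3, 7, 51, 59, 61, 64, 78, 87, 90, 97}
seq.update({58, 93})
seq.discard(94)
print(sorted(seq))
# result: [3, 7, 51, 58, 59, 61, 64, 78, 87, 90, 93, 97]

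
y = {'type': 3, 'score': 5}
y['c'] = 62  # {'type': 3, 'score': 5, 'c': 62}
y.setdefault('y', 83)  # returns 83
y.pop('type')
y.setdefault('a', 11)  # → 11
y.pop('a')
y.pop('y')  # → 83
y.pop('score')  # 5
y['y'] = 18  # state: {'c': 62, 'y': 18}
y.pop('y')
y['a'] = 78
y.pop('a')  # 78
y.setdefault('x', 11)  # 11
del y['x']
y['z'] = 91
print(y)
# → {'c': 62, 'z': 91}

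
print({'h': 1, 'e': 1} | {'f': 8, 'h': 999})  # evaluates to {'h': 999, 'e': 1, 'f': 8}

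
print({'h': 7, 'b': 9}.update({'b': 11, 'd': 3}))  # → None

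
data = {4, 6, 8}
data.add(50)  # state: {4, 6, 8, 50}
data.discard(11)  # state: {4, 6, 8, 50}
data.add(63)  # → {4, 6, 8, 50, 63}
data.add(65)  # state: {4, 6, 8, 50, 63, 65}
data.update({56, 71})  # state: {4, 6, 8, 50, 56, 63, 65, 71}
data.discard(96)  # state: {4, 6, 8, 50, 56, 63, 65, 71}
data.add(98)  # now {4, 6, 8, 50, 56, 63, 65, 71, 98}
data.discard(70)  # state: {4, 6, 8, 50, 56, 63, 65, 71, 98}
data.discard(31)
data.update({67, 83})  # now {4, 6, 8, 50, 56, 63, 65, 67, 71, 83, 98}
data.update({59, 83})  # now {4, 6, 8, 50, 56, 59, 63, 65, 67, 71, 83, 98}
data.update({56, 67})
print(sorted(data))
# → [4, 6, 8, 50, 56, 59, 63, 65, 67, 71, 83, 98]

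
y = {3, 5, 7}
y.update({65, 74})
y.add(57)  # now {3, 5, 7, 57, 65, 74}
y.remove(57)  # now {3, 5, 7, 65, 74}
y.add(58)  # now {3, 5, 7, 58, 65, 74}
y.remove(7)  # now {3, 5, 58, 65, 74}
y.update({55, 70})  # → {3, 5, 55, 58, 65, 70, 74}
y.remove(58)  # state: {3, 5, 55, 65, 70, 74}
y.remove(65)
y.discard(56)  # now {3, 5, 55, 70, 74}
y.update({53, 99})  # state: {3, 5, 53, 55, 70, 74, 99}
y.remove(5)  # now {3, 53, 55, 70, 74, 99}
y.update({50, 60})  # {3, 50, 53, 55, 60, 70, 74, 99}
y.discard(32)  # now {3, 50, 53, 55, 60, 70, 74, 99}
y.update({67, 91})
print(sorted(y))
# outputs [3, 50, 53, 55, 60, 67, 70, 74, 91, 99]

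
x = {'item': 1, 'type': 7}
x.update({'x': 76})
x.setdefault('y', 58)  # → 58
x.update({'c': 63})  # {'item': 1, 'type': 7, 'x': 76, 'y': 58, 'c': 63}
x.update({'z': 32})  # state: {'item': 1, 'type': 7, 'x': 76, 'y': 58, 'c': 63, 'z': 32}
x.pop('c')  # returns 63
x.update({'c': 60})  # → {'item': 1, 'type': 7, 'x': 76, 'y': 58, 'z': 32, 'c': 60}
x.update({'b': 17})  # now {'item': 1, 'type': 7, 'x': 76, 'y': 58, 'z': 32, 'c': 60, 'b': 17}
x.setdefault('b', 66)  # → 17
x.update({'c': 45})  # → {'item': 1, 'type': 7, 'x': 76, 'y': 58, 'z': 32, 'c': 45, 'b': 17}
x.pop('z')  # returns 32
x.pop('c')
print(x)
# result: {'item': 1, 'type': 7, 'x': 76, 'y': 58, 'b': 17}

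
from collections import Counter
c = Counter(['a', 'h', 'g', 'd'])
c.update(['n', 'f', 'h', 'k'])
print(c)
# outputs Counter({'h': 2, 'a': 1, 'g': 1, 'd': 1, 'n': 1, 'f': 1, 'k': 1})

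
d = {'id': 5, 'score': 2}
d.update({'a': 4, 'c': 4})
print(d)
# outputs {'id': 5, 'score': 2, 'a': 4, 'c': 4}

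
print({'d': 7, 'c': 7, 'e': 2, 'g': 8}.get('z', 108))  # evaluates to 108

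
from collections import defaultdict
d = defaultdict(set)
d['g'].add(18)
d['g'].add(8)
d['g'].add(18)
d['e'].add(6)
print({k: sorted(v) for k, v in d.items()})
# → {'g': [8, 18], 'e': [6]}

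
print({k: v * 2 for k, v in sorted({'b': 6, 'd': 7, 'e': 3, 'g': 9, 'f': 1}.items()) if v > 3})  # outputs {'b': 12, 'd': 14, 'g': 18}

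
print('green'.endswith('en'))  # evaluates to True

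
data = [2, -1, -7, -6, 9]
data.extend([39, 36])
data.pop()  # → 36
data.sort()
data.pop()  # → 39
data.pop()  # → 9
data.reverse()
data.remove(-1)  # [2, -6, -7]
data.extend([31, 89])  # [2, -6, -7, 31, 89]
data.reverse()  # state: [89, 31, -7, -6, 2]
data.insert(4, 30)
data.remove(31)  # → [89, -7, -6, 30, 2]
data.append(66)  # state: [89, -7, -6, 30, 2, 66]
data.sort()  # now [-7, -6, 2, 30, 66, 89]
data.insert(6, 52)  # [-7, -6, 2, 30, 66, 89, 52]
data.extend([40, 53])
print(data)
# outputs [-7, -6, 2, 30, 66, 89, 52, 40, 53]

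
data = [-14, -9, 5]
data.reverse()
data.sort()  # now [-14, -9, 5]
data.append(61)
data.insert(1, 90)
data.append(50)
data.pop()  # 50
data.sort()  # [-14, -9, 5, 61, 90]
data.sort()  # [-14, -9, 5, 61, 90]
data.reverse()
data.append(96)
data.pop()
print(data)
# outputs [90, 61, 5, -9, -14]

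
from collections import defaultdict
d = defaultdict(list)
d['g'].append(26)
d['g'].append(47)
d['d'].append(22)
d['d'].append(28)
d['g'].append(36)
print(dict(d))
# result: {'g': [26, 47, 36], 'd': [22, 28]}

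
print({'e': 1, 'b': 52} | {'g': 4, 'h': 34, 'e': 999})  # {'e': 999, 'b': 52, 'g': 4, 'h': 34}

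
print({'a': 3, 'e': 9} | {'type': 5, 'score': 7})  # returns {'a': 3, 'e': 9, 'type': 5, 'score': 7}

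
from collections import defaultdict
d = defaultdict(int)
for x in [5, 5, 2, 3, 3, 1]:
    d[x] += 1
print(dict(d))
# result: {5: 2, 2: 1, 3: 2, 1: 1}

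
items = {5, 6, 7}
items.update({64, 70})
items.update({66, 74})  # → {5, 6, 7, 64, 66, 70, 74}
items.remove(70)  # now {5, 6, 7, 64, 66, 74}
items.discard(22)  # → {5, 6, 7, 64, 66, 74}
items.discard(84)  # {5, 6, 7, 64, 66, 74}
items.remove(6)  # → {5, 7, 64, 66, 74}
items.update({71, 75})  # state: {5, 7, 64, 66, 71, 74, 75}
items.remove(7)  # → {5, 64, 66, 71, 74, 75}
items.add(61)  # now {5, 61, 64, 66, 71, 74, 75}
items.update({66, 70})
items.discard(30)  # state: {5, 61, 64, 66, 70, 71, 74, 75}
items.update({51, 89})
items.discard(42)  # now {5, 51, 61, 64, 66, 70, 71, 74, 75, 89}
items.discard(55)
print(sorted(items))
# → [5, 51, 61, 64, 66, 70, 71, 74, 75, 89]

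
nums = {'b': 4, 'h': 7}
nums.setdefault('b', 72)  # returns 4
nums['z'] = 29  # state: {'b': 4, 'h': 7, 'z': 29}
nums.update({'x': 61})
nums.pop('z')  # 29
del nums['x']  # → {'b': 4, 'h': 7}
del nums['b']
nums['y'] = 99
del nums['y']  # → {'h': 7}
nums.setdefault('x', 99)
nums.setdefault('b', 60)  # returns 60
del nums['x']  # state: {'h': 7, 'b': 60}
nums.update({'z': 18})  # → {'h': 7, 'b': 60, 'z': 18}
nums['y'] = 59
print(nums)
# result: {'h': 7, 'b': 60, 'z': 18, 'y': 59}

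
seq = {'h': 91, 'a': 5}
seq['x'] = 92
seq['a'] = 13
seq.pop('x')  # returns 92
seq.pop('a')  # 13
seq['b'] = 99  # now {'h': 91, 'b': 99}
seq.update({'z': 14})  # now {'h': 91, 'b': 99, 'z': 14}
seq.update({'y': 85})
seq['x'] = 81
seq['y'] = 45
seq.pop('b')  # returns 99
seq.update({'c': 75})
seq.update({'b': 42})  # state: {'h': 91, 'z': 14, 'y': 45, 'x': 81, 'c': 75, 'b': 42}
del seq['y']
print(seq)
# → {'h': 91, 'z': 14, 'x': 81, 'c': 75, 'b': 42}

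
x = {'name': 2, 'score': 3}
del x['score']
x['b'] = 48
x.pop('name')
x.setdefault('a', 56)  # 56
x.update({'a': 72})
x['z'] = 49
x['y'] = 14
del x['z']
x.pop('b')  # 48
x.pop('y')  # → 14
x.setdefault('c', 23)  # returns 23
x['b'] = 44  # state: {'a': 72, 'c': 23, 'b': 44}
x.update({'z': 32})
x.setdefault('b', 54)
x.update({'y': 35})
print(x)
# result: {'a': 72, 'c': 23, 'b': 44, 'z': 32, 'y': 35}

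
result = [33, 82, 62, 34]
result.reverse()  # [34, 62, 82, 33]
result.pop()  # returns 33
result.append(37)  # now [34, 62, 82, 37]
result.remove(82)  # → [34, 62, 37]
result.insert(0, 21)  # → [21, 34, 62, 37]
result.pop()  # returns 37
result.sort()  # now [21, 34, 62]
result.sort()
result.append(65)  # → [21, 34, 62, 65]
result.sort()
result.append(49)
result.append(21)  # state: [21, 34, 62, 65, 49, 21]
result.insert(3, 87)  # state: [21, 34, 62, 87, 65, 49, 21]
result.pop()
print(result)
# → [21, 34, 62, 87, 65, 49]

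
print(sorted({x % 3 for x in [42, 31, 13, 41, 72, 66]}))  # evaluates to [0, 1, 2]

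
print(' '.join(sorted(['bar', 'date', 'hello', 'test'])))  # bar date hello test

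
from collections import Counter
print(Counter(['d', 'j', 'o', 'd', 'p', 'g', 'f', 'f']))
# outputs Counter({'d': 2, 'f': 2, 'j': 1, 'o': 1, 'p': 1, 'g': 1})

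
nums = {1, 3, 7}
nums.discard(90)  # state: {1, 3, 7}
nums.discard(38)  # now {1, 3, 7}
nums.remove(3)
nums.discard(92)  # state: {1, 7}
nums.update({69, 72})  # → {1, 7, 69, 72}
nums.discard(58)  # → {1, 7, 69, 72}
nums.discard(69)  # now {1, 7, 72}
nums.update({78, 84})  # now {1, 7, 72, 78, 84}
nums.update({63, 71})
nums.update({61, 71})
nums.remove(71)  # {1, 7, 61, 63, 72, 78, 84}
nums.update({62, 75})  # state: {1, 7, 61, 62, 63, 72, 75, 78, 84}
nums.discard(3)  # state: {1, 7, 61, 62, 63, 72, 75, 78, 84}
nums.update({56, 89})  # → {1, 7, 56, 61, 62, 63, 72, 75, 78, 84, 89}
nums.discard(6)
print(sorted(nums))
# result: [1, 7, 56, 61, 62, 63, 72, 75, 78, 84, 89]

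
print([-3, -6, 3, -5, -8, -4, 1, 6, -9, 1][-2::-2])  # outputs [-9, 1, -8, 3, -3]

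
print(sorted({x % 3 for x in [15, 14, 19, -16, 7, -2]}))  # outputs [0, 1, 2]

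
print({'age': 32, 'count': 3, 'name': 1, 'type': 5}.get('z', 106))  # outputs 106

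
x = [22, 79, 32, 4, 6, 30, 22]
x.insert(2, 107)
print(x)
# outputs [22, 79, 107, 32, 4, 6, 30, 22]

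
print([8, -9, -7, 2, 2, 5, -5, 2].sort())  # None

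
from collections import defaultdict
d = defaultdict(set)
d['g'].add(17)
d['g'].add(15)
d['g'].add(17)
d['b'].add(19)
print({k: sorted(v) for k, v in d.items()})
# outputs {'g': [15, 17], 'b': [19]}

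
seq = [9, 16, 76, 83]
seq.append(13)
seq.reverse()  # [13, 83, 76, 16, 9]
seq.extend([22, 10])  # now [13, 83, 76, 16, 9, 22, 10]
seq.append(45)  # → [13, 83, 76, 16, 9, 22, 10, 45]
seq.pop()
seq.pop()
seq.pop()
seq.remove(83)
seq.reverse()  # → [9, 16, 76, 13]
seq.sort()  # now [9, 13, 16, 76]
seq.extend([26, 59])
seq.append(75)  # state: [9, 13, 16, 76, 26, 59, 75]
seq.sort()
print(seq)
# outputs [9, 13, 16, 26, 59, 75, 76]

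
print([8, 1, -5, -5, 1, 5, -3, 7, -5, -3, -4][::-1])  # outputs [-4, -3, -5, 7, -3, 5, 1, -5, -5, 1, 8]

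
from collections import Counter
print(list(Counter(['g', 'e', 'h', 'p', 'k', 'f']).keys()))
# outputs ['g', 'e', 'h', 'p', 'k', 'f']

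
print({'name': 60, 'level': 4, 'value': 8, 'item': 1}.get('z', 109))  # 109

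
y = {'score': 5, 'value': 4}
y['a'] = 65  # {'score': 5, 'value': 4, 'a': 65}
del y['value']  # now {'score': 5, 'a': 65}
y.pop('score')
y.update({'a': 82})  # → {'a': 82}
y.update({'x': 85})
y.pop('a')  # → 82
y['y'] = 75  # {'x': 85, 'y': 75}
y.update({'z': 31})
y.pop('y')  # 75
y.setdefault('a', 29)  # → 29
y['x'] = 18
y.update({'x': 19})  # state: {'x': 19, 'z': 31, 'a': 29}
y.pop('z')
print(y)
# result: {'x': 19, 'a': 29}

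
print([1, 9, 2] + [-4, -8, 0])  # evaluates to [1, 9, 2, -4, -8, 0]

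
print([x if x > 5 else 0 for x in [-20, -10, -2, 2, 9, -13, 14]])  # [0, 0, 0, 0, 9, 0, 14]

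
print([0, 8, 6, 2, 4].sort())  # None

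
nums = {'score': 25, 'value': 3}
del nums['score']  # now {'value': 3}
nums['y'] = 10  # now {'value': 3, 'y': 10}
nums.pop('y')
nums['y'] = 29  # {'value': 3, 'y': 29}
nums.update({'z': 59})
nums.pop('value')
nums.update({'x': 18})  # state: {'y': 29, 'z': 59, 'x': 18}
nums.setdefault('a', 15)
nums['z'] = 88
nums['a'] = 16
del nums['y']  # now {'z': 88, 'x': 18, 'a': 16}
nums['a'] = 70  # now {'z': 88, 'x': 18, 'a': 70}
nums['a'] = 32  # {'z': 88, 'x': 18, 'a': 32}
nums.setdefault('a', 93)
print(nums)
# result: {'z': 88, 'x': 18, 'a': 32}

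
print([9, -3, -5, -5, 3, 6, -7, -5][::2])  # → [9, -5, 3, -7]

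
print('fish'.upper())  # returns FISH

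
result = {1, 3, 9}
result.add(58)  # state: {1, 3, 9, 58}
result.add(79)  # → {1, 3, 9, 58, 79}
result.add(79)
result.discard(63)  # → {1, 3, 9, 58, 79}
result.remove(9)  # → {1, 3, 58, 79}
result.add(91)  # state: {1, 3, 58, 79, 91}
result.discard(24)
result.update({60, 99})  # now {1, 3, 58, 60, 79, 91, 99}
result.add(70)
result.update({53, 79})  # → {1, 3, 53, 58, 60, 70, 79, 91, 99}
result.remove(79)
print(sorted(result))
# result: [1, 3, 53, 58, 60, 70, 91, 99]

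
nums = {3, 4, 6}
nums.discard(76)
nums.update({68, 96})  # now {3, 4, 6, 68, 96}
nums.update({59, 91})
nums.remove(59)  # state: {3, 4, 6, 68, 91, 96}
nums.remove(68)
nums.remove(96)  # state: {3, 4, 6, 91}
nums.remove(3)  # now {4, 6, 91}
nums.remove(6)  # {4, 91}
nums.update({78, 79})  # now {4, 78, 79, 91}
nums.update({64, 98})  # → {4, 64, 78, 79, 91, 98}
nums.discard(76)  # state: {4, 64, 78, 79, 91, 98}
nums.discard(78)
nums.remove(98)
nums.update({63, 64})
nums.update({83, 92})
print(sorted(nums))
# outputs [4, 63, 64, 79, 83, 91, 92]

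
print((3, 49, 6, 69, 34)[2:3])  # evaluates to (6,)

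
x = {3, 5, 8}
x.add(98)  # {3, 5, 8, 98}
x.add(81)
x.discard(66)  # {3, 5, 8, 81, 98}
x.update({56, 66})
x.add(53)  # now {3, 5, 8, 53, 56, 66, 81, 98}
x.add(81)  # {3, 5, 8, 53, 56, 66, 81, 98}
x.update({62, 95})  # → {3, 5, 8, 53, 56, 62, 66, 81, 95, 98}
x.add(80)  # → {3, 5, 8, 53, 56, 62, 66, 80, 81, 95, 98}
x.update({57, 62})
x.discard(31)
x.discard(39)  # {3, 5, 8, 53, 56, 57, 62, 66, 80, 81, 95, 98}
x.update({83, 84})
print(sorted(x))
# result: [3, 5, 8, 53, 56, 57, 62, 66, 80, 81, 83, 84, 95, 98]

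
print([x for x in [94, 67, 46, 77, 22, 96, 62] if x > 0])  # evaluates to [94, 67, 46, 77, 22, 96, 62]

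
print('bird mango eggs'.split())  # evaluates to ['bird', 'mango', 'eggs']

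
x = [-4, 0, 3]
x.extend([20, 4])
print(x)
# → [-4, 0, 3, 20, 4]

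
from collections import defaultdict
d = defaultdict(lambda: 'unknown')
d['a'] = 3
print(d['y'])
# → unknown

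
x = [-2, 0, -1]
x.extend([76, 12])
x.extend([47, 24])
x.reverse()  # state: [24, 47, 12, 76, -1, 0, -2]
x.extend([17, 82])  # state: [24, 47, 12, 76, -1, 0, -2, 17, 82]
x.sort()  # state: [-2, -1, 0, 12, 17, 24, 47, 76, 82]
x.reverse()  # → [82, 76, 47, 24, 17, 12, 0, -1, -2]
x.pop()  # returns -2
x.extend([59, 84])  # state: [82, 76, 47, 24, 17, 12, 0, -1, 59, 84]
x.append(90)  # [82, 76, 47, 24, 17, 12, 0, -1, 59, 84, 90]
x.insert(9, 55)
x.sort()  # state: [-1, 0, 12, 17, 24, 47, 55, 59, 76, 82, 84, 90]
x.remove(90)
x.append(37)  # [-1, 0, 12, 17, 24, 47, 55, 59, 76, 82, 84, 37]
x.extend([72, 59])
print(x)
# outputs [-1, 0, 12, 17, 24, 47, 55, 59, 76, 82, 84, 37, 72, 59]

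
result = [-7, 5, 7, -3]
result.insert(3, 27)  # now [-7, 5, 7, 27, -3]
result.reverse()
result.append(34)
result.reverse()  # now [34, -7, 5, 7, 27, -3]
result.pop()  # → -3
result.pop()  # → 27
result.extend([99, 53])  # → [34, -7, 5, 7, 99, 53]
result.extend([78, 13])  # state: [34, -7, 5, 7, 99, 53, 78, 13]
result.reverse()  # [13, 78, 53, 99, 7, 5, -7, 34]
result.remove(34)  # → [13, 78, 53, 99, 7, 5, -7]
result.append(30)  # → [13, 78, 53, 99, 7, 5, -7, 30]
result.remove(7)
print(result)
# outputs [13, 78, 53, 99, 5, -7, 30]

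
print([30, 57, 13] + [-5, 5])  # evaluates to [30, 57, 13, -5, 5]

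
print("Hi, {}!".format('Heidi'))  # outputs Hi, Heidi!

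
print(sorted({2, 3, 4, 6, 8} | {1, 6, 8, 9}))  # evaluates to [1, 2, 3, 4, 6, 8, 9]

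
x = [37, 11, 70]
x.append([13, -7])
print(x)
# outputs [37, 11, 70, [13, -7]]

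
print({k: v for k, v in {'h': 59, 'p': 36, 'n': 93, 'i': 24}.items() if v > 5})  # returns {'h': 59, 'p': 36, 'n': 93, 'i': 24}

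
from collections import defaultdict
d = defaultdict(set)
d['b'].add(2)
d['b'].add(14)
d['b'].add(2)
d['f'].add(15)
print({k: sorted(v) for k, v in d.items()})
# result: {'b': [2, 14], 'f': [15]}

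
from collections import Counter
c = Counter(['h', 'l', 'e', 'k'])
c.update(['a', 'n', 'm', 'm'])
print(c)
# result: Counter({'m': 2, 'h': 1, 'l': 1, 'e': 1, 'k': 1, 'a': 1, 'n': 1})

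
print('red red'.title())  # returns Red Red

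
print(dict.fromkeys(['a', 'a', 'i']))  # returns {'a': None, 'i': None}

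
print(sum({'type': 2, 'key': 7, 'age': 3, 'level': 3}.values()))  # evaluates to 15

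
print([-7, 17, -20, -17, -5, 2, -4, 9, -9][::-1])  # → [-9, 9, -4, 2, -5, -17, -20, 17, -7]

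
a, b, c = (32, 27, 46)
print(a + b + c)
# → 105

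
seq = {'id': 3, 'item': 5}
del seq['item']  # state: {'id': 3}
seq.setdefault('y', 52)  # 52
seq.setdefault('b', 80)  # 80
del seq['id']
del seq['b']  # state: {'y': 52}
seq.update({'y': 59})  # {'y': 59}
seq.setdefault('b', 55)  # 55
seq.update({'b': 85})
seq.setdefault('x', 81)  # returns 81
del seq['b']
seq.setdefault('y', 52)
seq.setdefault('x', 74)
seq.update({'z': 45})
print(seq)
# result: {'y': 59, 'x': 81, 'z': 45}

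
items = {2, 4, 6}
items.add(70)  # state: {2, 4, 6, 70}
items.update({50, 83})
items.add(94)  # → {2, 4, 6, 50, 70, 83, 94}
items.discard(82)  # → {2, 4, 6, 50, 70, 83, 94}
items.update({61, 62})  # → {2, 4, 6, 50, 61, 62, 70, 83, 94}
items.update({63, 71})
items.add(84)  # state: {2, 4, 6, 50, 61, 62, 63, 70, 71, 83, 84, 94}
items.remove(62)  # {2, 4, 6, 50, 61, 63, 70, 71, 83, 84, 94}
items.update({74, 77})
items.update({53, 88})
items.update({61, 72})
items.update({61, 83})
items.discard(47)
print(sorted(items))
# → [2, 4, 6, 50, 53, 61, 63, 70, 71, 72, 74, 77, 83, 84, 88, 94]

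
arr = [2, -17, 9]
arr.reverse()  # [9, -17, 2]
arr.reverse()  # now [2, -17, 9]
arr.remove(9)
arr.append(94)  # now [2, -17, 94]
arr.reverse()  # [94, -17, 2]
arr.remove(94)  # [-17, 2]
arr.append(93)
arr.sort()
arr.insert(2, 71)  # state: [-17, 2, 71, 93]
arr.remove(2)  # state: [-17, 71, 93]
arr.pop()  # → 93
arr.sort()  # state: [-17, 71]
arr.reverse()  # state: [71, -17]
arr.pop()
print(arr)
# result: [71]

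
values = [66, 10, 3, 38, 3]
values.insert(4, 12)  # [66, 10, 3, 38, 12, 3]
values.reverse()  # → [3, 12, 38, 3, 10, 66]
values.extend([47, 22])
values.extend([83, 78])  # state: [3, 12, 38, 3, 10, 66, 47, 22, 83, 78]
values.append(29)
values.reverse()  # [29, 78, 83, 22, 47, 66, 10, 3, 38, 12, 3]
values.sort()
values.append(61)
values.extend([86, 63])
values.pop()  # 63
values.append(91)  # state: [3, 3, 10, 12, 22, 29, 38, 47, 66, 78, 83, 61, 86, 91]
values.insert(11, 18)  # [3, 3, 10, 12, 22, 29, 38, 47, 66, 78, 83, 18, 61, 86, 91]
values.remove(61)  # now [3, 3, 10, 12, 22, 29, 38, 47, 66, 78, 83, 18, 86, 91]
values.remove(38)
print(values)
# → [3, 3, 10, 12, 22, 29, 47, 66, 78, 83, 18, 86, 91]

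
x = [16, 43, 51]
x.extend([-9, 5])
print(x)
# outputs [16, 43, 51, -9, 5]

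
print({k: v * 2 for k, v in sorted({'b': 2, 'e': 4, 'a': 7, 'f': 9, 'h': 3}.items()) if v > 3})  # {'a': 14, 'e': 8, 'f': 18}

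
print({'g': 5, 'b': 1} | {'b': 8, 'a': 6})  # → {'g': 5, 'b': 8, 'a': 6}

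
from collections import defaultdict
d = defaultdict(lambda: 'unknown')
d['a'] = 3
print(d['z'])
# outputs unknown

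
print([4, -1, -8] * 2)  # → [4, -1, -8, 4, -1, -8]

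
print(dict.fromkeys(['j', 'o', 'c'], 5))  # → {'j': 5, 'o': 5, 'c': 5}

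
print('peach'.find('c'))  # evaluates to 3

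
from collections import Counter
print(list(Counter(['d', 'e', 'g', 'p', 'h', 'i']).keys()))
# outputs ['d', 'e', 'g', 'p', 'h', 'i']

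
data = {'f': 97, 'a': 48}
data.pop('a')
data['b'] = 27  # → {'f': 97, 'b': 27}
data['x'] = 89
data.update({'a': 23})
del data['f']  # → {'b': 27, 'x': 89, 'a': 23}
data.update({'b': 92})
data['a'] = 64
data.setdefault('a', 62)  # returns 64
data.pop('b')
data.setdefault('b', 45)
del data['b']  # {'x': 89, 'a': 64}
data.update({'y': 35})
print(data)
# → {'x': 89, 'a': 64, 'y': 35}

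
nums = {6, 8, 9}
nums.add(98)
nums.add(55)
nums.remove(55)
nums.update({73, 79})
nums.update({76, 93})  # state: {6, 8, 9, 73, 76, 79, 93, 98}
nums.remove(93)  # {6, 8, 9, 73, 76, 79, 98}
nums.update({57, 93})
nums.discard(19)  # {6, 8, 9, 57, 73, 76, 79, 93, 98}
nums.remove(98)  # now {6, 8, 9, 57, 73, 76, 79, 93}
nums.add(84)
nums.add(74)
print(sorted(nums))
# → [6, 8, 9, 57, 73, 74, 76, 79, 84, 93]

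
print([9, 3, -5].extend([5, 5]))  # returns None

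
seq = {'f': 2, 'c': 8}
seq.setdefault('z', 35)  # 35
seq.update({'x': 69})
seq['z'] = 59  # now {'f': 2, 'c': 8, 'z': 59, 'x': 69}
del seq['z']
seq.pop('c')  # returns 8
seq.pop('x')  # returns 69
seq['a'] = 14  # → {'f': 2, 'a': 14}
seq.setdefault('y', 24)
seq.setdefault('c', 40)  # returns 40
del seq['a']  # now {'f': 2, 'y': 24, 'c': 40}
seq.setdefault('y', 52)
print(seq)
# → {'f': 2, 'y': 24, 'c': 40}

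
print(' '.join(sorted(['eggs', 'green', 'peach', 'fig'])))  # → eggs fig green peach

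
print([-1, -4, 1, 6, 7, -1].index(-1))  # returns 0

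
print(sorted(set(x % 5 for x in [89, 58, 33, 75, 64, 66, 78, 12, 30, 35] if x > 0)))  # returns [0, 1, 2, 3, 4]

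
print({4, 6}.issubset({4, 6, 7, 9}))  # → True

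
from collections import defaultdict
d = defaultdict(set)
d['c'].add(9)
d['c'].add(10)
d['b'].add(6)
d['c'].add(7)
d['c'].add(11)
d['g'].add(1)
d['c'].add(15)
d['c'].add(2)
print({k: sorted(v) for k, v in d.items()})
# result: {'c': [2, 7, 9, 10, 11, 15], 'b': [6], 'g': [1]}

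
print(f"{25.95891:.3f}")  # 25.959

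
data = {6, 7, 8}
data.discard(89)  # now {6, 7, 8}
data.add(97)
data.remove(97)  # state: {6, 7, 8}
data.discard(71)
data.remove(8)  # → {6, 7}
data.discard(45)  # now {6, 7}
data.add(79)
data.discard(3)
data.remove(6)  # {7, 79}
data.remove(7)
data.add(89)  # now {79, 89}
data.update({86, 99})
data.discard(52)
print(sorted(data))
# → [79, 86, 89, 99]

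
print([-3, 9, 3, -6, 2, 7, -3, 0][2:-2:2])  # [3, 2]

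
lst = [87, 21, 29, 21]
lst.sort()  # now [21, 21, 29, 87]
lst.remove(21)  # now [21, 29, 87]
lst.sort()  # [21, 29, 87]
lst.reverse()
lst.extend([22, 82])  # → [87, 29, 21, 22, 82]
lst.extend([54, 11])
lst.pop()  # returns 11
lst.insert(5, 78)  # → [87, 29, 21, 22, 82, 78, 54]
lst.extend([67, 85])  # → [87, 29, 21, 22, 82, 78, 54, 67, 85]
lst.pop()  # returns 85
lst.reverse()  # [67, 54, 78, 82, 22, 21, 29, 87]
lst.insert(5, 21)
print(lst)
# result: [67, 54, 78, 82, 22, 21, 21, 29, 87]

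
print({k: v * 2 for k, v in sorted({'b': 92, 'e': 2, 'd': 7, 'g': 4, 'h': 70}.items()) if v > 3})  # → {'b': 184, 'd': 14, 'g': 8, 'h': 140}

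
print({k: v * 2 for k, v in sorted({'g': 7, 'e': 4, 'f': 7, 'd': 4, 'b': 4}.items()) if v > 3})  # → {'b': 8, 'd': 8, 'e': 8, 'f': 14, 'g': 14}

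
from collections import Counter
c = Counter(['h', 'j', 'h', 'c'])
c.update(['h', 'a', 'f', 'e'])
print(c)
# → Counter({'h': 3, 'j': 1, 'c': 1, 'a': 1, 'f': 1, 'e': 1})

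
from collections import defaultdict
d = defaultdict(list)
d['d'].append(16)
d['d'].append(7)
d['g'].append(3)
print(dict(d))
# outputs {'d': [16, 7], 'g': [3]}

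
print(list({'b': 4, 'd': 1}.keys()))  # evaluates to ['b', 'd']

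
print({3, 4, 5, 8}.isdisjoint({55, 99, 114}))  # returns True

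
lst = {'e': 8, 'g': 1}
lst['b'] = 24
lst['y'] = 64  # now {'e': 8, 'g': 1, 'b': 24, 'y': 64}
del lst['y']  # {'e': 8, 'g': 1, 'b': 24}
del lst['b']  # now {'e': 8, 'g': 1}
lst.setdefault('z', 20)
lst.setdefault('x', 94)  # 94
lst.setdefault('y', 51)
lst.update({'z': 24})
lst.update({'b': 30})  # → {'e': 8, 'g': 1, 'z': 24, 'x': 94, 'y': 51, 'b': 30}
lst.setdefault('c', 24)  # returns 24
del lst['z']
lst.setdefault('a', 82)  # 82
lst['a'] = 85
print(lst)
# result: {'e': 8, 'g': 1, 'x': 94, 'y': 51, 'b': 30, 'c': 24, 'a': 85}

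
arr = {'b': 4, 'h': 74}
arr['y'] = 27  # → {'b': 4, 'h': 74, 'y': 27}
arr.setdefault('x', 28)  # 28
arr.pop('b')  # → 4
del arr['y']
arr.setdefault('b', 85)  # 85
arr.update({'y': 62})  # {'h': 74, 'x': 28, 'b': 85, 'y': 62}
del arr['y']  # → {'h': 74, 'x': 28, 'b': 85}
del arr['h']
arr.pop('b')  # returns 85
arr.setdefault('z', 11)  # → 11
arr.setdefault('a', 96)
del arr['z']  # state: {'x': 28, 'a': 96}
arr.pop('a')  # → 96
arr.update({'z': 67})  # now {'x': 28, 'z': 67}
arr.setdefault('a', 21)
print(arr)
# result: {'x': 28, 'z': 67, 'a': 21}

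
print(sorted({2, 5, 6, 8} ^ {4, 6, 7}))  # [2, 4, 5, 7, 8]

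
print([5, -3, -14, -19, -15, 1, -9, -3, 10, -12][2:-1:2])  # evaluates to [-14, -15, -9, 10]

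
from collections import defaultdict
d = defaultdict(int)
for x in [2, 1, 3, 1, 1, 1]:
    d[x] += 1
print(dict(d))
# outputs {2: 1, 1: 4, 3: 1}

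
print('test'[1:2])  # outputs e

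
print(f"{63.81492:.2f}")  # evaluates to 63.81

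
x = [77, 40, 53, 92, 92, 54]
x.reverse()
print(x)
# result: [54, 92, 92, 53, 40, 77]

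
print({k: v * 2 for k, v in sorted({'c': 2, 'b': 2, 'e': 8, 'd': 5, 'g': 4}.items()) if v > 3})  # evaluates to {'d': 10, 'e': 16, 'g': 8}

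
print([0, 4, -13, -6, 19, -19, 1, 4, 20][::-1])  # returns [20, 4, 1, -19, 19, -6, -13, 4, 0]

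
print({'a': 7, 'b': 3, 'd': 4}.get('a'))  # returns 7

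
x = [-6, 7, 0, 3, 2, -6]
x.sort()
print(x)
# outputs [-6, -6, 0, 2, 3, 7]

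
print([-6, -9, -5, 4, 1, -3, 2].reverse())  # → None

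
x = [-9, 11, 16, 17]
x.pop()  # 17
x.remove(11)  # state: [-9, 16]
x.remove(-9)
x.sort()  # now [16]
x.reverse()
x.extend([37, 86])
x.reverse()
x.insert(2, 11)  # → [86, 37, 11, 16]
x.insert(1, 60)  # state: [86, 60, 37, 11, 16]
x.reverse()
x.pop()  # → 86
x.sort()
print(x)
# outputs [11, 16, 37, 60]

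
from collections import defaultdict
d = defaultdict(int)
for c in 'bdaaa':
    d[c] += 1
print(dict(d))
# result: {'b': 1, 'd': 1, 'a': 3}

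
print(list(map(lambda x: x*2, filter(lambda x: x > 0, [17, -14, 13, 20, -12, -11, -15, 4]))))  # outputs [34, 26, 40, 8]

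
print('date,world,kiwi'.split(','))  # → ['date', 'world', 'kiwi']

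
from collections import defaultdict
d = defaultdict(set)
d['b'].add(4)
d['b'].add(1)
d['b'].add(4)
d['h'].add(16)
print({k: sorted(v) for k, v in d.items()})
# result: {'b': [1, 4], 'h': [16]}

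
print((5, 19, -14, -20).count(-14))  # 1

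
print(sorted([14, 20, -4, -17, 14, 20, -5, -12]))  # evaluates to [-17, -12, -5, -4, 14, 14, 20, 20]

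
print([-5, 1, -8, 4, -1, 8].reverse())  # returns None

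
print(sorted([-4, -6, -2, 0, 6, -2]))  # [-6, -4, -2, -2, 0, 6]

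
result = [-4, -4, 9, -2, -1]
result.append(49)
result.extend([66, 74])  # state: [-4, -4, 9, -2, -1, 49, 66, 74]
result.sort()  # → [-4, -4, -2, -1, 9, 49, 66, 74]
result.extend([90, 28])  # [-4, -4, -2, -1, 9, 49, 66, 74, 90, 28]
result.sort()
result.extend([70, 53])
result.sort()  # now [-4, -4, -2, -1, 9, 28, 49, 53, 66, 70, 74, 90]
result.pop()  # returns 90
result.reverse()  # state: [74, 70, 66, 53, 49, 28, 9, -1, -2, -4, -4]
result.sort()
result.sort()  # [-4, -4, -2, -1, 9, 28, 49, 53, 66, 70, 74]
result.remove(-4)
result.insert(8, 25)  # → [-4, -2, -1, 9, 28, 49, 53, 66, 25, 70, 74]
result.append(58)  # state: [-4, -2, -1, 9, 28, 49, 53, 66, 25, 70, 74, 58]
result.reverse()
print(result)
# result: [58, 74, 70, 25, 66, 53, 49, 28, 9, -1, -2, -4]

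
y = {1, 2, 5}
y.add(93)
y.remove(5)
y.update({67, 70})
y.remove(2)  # {1, 67, 70, 93}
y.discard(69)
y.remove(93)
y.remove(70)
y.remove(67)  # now {1}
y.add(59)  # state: {1, 59}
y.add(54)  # {1, 54, 59}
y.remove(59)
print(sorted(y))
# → [1, 54]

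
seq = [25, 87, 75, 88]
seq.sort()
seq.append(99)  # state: [25, 75, 87, 88, 99]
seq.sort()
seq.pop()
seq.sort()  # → [25, 75, 87, 88]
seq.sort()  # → [25, 75, 87, 88]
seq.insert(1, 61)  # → [25, 61, 75, 87, 88]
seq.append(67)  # [25, 61, 75, 87, 88, 67]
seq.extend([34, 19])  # [25, 61, 75, 87, 88, 67, 34, 19]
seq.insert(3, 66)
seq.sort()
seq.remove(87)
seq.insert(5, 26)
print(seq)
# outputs [19, 25, 34, 61, 66, 26, 67, 75, 88]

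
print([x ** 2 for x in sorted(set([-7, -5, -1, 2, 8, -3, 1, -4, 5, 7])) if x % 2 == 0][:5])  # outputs [16, 4, 64]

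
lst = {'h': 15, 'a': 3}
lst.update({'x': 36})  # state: {'h': 15, 'a': 3, 'x': 36}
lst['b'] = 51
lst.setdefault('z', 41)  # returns 41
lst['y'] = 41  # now {'h': 15, 'a': 3, 'x': 36, 'b': 51, 'z': 41, 'y': 41}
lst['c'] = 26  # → {'h': 15, 'a': 3, 'x': 36, 'b': 51, 'z': 41, 'y': 41, 'c': 26}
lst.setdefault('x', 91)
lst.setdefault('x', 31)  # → 36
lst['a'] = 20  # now {'h': 15, 'a': 20, 'x': 36, 'b': 51, 'z': 41, 'y': 41, 'c': 26}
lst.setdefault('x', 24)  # 36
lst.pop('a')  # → 20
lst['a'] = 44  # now {'h': 15, 'x': 36, 'b': 51, 'z': 41, 'y': 41, 'c': 26, 'a': 44}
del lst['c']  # {'h': 15, 'x': 36, 'b': 51, 'z': 41, 'y': 41, 'a': 44}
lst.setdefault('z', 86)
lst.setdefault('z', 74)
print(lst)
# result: {'h': 15, 'x': 36, 'b': 51, 'z': 41, 'y': 41, 'a': 44}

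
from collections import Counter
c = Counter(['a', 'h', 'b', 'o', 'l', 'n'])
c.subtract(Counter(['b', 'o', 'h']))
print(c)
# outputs Counter({'a': 1, 'l': 1, 'n': 1, 'h': 0, 'b': 0, 'o': 0})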